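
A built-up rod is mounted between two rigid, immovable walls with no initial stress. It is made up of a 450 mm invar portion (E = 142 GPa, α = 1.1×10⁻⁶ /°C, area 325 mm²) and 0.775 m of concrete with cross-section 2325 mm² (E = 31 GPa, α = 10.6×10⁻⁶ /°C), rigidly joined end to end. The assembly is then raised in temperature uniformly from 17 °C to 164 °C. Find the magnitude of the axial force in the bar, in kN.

If the supports were absent, the total length change would be Σ αᵢΔT Lᵢ = 1.1×10⁻⁶×147×450 + 10.6×10⁻⁶×147×775 = 1.28 mm.
The rigid supports impose zero overall length change; the single axial force P common to all segments must satisfy P Σ Lᵢ/(AᵢEᵢ) = δ_free.
The series flexibility is Σ Lᵢ/(AᵢEᵢ) = 450/(325×142×10³) + 775/(2325×31×10³) = 2.05×10⁻⁵ mm/N.
So P = 1.28 / 2.05×10⁻⁵ = 62.45 kN, compressive.

P ≈ 62.4 kN (compressive)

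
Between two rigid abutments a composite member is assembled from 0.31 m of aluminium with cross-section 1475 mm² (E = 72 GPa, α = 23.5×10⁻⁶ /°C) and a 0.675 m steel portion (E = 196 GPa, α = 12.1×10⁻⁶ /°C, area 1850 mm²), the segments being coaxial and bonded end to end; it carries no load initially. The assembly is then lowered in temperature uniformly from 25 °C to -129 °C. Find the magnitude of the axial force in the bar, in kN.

P ≈ 498 kN (tensile)

If the supports were absent, the total length change would be Σ αᵢΔT Lᵢ = 23.5×10⁻⁶×154×310 + 12.1×10⁻⁶×154×675 = 2.38 mm.
The rigid supports impose zero overall length change; the single axial force P common to all segments must satisfy P Σ Lᵢ/(AᵢEᵢ) = δ_free.
The series flexibility is Σ Lᵢ/(AᵢEᵢ) = 310/(1475×72×10³) + 675/(1850×196×10³) = 4.781×10⁻⁶ mm/N.
Hence P = δ_free / Σ(L/AE) = 2.38/4.781×10⁻⁶ = 497.8 kN (tensile).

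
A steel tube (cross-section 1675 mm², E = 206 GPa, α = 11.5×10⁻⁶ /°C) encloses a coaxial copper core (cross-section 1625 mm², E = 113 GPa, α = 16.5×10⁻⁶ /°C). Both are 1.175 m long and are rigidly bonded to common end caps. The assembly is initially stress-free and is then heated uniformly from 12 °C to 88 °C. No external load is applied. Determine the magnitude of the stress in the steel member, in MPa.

σ ≈ 27.2 MPa (tensile)

Both members must finish at the same length. With the larger α, the copper tends to over-expand; the plates restrain it, putting the copper in compression and the steel in tension. With no external load the two internal forces are equal and opposite, magnitude P.
Setting the final lengths equal and cancelling L: (α₁ − α₂)ΔT = P/(A₁E₁) + P/(A₂E₂).
|α₁ − α₂|·ΔT = 5×10⁻⁶ × 76 = 0.00038.
1/(A₁E₁) + 1/(A₂E₂) = 1/(1675×206×10³) + 1/(1625×113×10³) = 8.344×10⁻⁹ N⁻¹.
P = 0.00038 / 8.344×10⁻⁹ = 45540 N = 45.54 kN.
σ_{steel} = P/A₁ = 45540/1675 = 27.19 MPa, tensile.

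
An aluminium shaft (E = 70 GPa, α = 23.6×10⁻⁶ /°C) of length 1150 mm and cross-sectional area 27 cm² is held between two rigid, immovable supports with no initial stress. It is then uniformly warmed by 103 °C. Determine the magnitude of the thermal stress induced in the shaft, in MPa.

σ ≈ 170 MPa (compressive)

The supports are rigid, so the total axial strain is zero. The restrained thermal strain is ε = αΔT = 23.6×10⁻⁶ × 103 = 2430.8×10⁻⁶.
σ = EαΔT = 70×10³ × 23.6×10⁻⁶ × 103 = 170.2 MPa (compressive; the shaft is trying to expand).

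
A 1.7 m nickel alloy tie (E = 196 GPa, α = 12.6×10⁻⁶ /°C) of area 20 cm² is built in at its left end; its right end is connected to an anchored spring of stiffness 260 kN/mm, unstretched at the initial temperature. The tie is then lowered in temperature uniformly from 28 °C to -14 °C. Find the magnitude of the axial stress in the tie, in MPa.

σ ≈ 55 MPa (tensile)

If the spring were absent the tie would shorten by αΔT L = 12.6×10⁻⁶ × 42 × 1700 = 0.8996 mm.
Let P be the tensile force in the spring. The tie extends elastically by PL/(AE) and the spring stretches by P/k; together these equal δ_free.
So P = δ_free / [L/(AE) + 1/k] = 0.8996 / [ 1700/(2000×196×10³) + 1/(260×10³) ].
P = 0.8996 / 8.183×10⁻⁶ = 109900 N.
σ = P/A = 109900/2000 = 54.97 MPa.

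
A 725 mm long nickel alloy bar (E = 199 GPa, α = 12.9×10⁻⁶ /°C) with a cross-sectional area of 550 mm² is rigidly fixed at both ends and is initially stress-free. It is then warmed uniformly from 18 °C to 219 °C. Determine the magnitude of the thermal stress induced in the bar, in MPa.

σ ≈ 516 MPa (compressive)

The supports are rigid, so the total axial strain is zero. The restrained thermal strain is ε = αΔT = 12.9×10⁻⁶ × 201 = 2592.9×10⁻⁶.
Hence σ = E·αΔT = 199×10³ × 2592.9×10⁻⁶ = 516 MPa, compressive.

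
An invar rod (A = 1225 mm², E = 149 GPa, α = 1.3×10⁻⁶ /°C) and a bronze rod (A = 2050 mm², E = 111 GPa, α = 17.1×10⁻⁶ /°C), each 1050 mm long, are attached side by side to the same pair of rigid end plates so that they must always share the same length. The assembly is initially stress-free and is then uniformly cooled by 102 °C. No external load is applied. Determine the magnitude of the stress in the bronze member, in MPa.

The bronze has the larger α, so on cooling it would change length more than the invar if both were free. The rigid plates force a common final length, so the bronze is put into tension and the invar into compression, with equal and opposite forces P (no external load).
Equating the net (thermal + elastic) strains gives |α₁ − α₂|·ΔT = P·[1/(A₁E₁) + 1/(A₂E₂)].
|α₁ − α₂|·ΔT = 15.8×10⁻⁶ × 102 = 0.001612.
1/(A₁E₁) + 1/(A₂E₂) = 1/(1225×149×10³) + 1/(2050×111×10³) = 9.873×10⁻⁹ N⁻¹.
So P = 0.001612 / 9.873×10⁻⁹ = 163.2 kN.
σ_{bronze} = P/A₂ = 163200/2050 = 79.62 MPa, tensile.

σ ≈ 79.6 MPa (tensile)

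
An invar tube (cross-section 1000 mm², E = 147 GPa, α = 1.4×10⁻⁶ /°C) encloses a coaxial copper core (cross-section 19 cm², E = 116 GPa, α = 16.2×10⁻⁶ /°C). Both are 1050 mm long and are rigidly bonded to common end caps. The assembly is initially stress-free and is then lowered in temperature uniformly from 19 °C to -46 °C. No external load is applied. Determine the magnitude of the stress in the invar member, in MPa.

Both members must finish at the same length. With the larger α, the copper tends to over-contract; the plates restrain it, putting the copper in tension and the invar in compression. With no external load the two internal forces are equal and opposite, magnitude P.
Compatibility of the two members (thermal + elastic change equal): (α₁ − α₂)ΔT = P·[1/(A₁E₁) + 1/(A₂E₂)].
|α₁ − α₂|·ΔT = 14.8×10⁻⁶ × 65 = 0.000962.
1/(A₁E₁) + 1/(A₂E₂) = 1/(1000×147×10³) + 1/(1900×116×10³) = 1.134×10⁻⁸ N⁻¹.
P = 0.000962 / 1.134×10⁻⁸ = 84830 N = 84.83 kN.
σ_{invar} = P/A₁ = 84830/1000 = 84.83 MPa, compressive.

σ ≈ 84.8 MPa (compressive)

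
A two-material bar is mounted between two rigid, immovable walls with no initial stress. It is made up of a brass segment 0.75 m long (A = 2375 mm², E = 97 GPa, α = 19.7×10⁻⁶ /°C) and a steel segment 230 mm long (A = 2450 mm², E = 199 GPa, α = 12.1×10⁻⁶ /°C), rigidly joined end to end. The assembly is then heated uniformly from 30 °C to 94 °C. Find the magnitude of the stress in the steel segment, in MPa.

σ ≈ 123 MPa (compressive)

Free thermal expansion of the whole bar: Σ αᵢΔT Lᵢ = 19.7×10⁻⁶×64×750 + 12.1×10⁻⁶×64×230 = 1.124 mm.
Since the ends are fixed, an axial force P builds up, equal in every segment, with P · Σ Lᵢ/(AᵢEᵢ) = δ_free.
Σ Lᵢ/(AᵢEᵢ) = 750/(2375×97×10³) + 230/(2450×199×10³) = 3.727×10⁻⁶ mm/N.
So P = 1.124 / 3.727×10⁻⁶ = 301.5 kN, compressive.
σ_{steel} = P / A = 301500 / 2450 = 123.1 MPa.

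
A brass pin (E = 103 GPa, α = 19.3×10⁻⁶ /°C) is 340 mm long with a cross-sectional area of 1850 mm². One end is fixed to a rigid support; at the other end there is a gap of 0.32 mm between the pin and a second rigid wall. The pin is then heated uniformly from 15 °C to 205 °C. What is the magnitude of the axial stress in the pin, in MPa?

σ ≈ 281 MPa (compressive)

Free thermal elongation = αΔT L = 19.3×10⁻⁶ × 190 × 340 = 1.247 mm.
The gap closes (δ_free > 0.32 mm) and the wall then resists a further 1.247 − 0.32 = 0.9268 mm of expansion.
So σ = E(δ_free − g)/L = 103×10³ × 0.9268/340 = 280.8 MPa.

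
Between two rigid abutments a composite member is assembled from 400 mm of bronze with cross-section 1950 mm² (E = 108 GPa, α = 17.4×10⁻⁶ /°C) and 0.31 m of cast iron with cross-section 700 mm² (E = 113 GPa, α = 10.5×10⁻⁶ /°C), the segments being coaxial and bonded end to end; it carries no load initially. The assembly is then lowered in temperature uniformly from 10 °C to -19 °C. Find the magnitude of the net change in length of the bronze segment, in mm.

If the supports were absent, the total length change would be Σ αᵢΔT Lᵢ = 17.4×10⁻⁶×29×400 + 10.5×10⁻⁶×29×310 = 0.2962 mm.
The rigid supports impose zero overall length change; the single axial force P common to all segments must satisfy P Σ Lᵢ/(AᵢEᵢ) = δ_free.
The series flexibility is Σ Lᵢ/(AᵢEᵢ) = 400/(1950×108×10³) + 310/(700×113×10³) = 5.818×10⁻⁶ mm/N.
Hence P = δ_free / Σ(L/AE) = 0.2962/5.818×10⁻⁶ = 50.91 kN (tensile).
For the bronze segment, free thermal change = 17.4×10⁻⁶×29×400 = 0.2018 mm and elastic change from P = 50910×400/(1950×108×10³) = 0.0967 mm; these oppose, so the net change is 0.105 mm (segment shortens).

|ΔL| ≈ 0.105 mm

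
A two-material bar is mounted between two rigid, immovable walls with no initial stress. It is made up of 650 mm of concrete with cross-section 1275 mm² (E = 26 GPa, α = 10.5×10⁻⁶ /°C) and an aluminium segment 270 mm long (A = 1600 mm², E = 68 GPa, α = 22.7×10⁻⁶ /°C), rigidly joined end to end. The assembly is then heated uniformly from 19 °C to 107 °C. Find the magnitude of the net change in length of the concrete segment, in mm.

Free thermal expansion of the whole bar: Σ αᵢΔT Lᵢ = 10.5×10⁻⁶×88×650 + 22.7×10⁻⁶×88×270 = 1.14 mm.
Since the ends are fixed, an axial force P builds up, equal in every segment, with P · Σ Lᵢ/(AᵢEᵢ) = δ_free.
Σ Lᵢ/(AᵢEᵢ) = 650/(1275×26×10³) + 270/(1600×68×10³) = 2.209×10⁻⁵ mm/N.
So P = 1.14 / 2.209×10⁻⁵ = 51.61 kN, compressive.
For the concrete segment, free thermal change = 10.5×10⁻⁶×88×650 = 0.6006 mm and elastic change from P = 51610×650/(1275×26×10³) = 1.012 mm; these oppose, so the net change is 0.411 mm (segment shortens).

|ΔL| ≈ 0.411 mm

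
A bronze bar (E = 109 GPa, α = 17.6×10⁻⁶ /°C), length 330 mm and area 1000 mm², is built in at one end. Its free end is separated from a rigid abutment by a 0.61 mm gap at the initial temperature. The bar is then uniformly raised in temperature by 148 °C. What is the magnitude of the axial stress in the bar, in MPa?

Free thermal elongation = αΔT L = 17.6×10⁻⁶ × 148 × 330 = 0.8596 mm.
This exceeds the 0.61 mm gap, so the wall pushes back. The portion of expansion that must be recovered elastically is δ_free − gap = 0.8596 − 0.61 = 0.2496 mm.
Compatibility: PL/(AE) = 0.2496 mm, so σ = P/A = E × (0.2496/330) = 82.44 MPa.

σ ≈ 82.4 MPa (compressive)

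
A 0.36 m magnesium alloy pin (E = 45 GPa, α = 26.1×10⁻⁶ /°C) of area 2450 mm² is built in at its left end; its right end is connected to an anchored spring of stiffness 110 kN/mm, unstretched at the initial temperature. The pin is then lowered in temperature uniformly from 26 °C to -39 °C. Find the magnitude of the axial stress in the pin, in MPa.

The unrestrained thermal change is αΔT L = 26.1×10⁻⁶ × 65 × 360 = 0.6107 mm.
Let P be the tensile force in the spring. The pin extends elastically by PL/(AE) and the spring stretches by P/k; together these equal δ_free.
So P = δ_free / [L/(AE) + 1/k] = 0.6107 / [ 360/(2450×45×10³) + 1/(110×10³) ].
P = 0.6107 / 1.236×10⁻⁵ = 49430 N.
σ = P/A = 49430/2450 = 20.17 MPa.

σ ≈ 20.2 MPa (tensile)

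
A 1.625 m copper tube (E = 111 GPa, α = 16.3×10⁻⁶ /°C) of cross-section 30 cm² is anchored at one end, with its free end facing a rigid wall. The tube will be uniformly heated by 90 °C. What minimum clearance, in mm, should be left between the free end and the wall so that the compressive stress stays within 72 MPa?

Free expansion if unrestrained: δ_free = αΔT L = 16.3×10⁻⁶ × 90 × 1625 = 2.384 mm.
At the allowable stress the elastic shortening the wall may impose is σL/E = 72 × 1625 / (111×10³) = 1.054 mm.
So the gap has to take up the difference, g_min = δ_free − σL/E = 2.384 − 1.054 = 1.33 mm.

g ≈ 1.33 mm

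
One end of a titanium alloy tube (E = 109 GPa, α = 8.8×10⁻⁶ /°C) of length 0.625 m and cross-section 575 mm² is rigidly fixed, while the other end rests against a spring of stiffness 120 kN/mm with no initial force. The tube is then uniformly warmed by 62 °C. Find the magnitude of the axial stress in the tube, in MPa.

σ ≈ 32.4 MPa (compressive)

If the spring were absent the tube would lengthen by αΔT L = 8.8×10⁻⁶ × 62 × 625 = 0.341 mm.
Let P be the compressive force at the spring. The tube shortens elastically by PL/(AE) and the spring compresses by P/k; together these equal δ_free.
P [ L/(AE) + 1/k ] = δ_free → P [ 625/(575×109×10³) + 1/(120×10³) ] = 0.341.
P = 0.341 / 1.831×10⁻⁵ = 18630 N.
σ = P/A = 18630/575 = 32.4 MPa.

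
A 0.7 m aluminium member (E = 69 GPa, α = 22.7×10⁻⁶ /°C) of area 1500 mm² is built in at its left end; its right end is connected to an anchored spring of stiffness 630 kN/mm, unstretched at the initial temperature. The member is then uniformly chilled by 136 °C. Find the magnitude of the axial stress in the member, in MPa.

σ ≈ 173 MPa (tensile)

If the spring were absent the member would shorten by αΔT L = 22.7×10⁻⁶ × 136 × 700 = 2.161 mm.
With a force P in the spring, the elastic change of the member is PL/(AE) and that of the spring is P/k; compatibility requires their sum to equal δ_free.
P [ L/(AE) + 1/k ] = δ_free → P [ 700/(1500×69×10³) + 1/(630×10³) ] = 2.161.
P = 2.161 / 8.351×10⁻⁶ = 258800 N.
σ = P/A = 258800/1500 = 172.5 MPa.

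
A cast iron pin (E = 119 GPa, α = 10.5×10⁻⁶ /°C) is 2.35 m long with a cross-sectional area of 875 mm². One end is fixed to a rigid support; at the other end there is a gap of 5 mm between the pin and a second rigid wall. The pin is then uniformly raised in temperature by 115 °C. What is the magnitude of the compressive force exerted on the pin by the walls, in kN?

P ≈ 0 kN

Unrestrained expansion: δ_free = αΔT L = 10.5×10⁻⁶ × 115 × 2350 = 2.838 mm.
Since δ_free = 2.84 mm is less than the 5 mm gap, the pin never touches the wall. No axial force develops.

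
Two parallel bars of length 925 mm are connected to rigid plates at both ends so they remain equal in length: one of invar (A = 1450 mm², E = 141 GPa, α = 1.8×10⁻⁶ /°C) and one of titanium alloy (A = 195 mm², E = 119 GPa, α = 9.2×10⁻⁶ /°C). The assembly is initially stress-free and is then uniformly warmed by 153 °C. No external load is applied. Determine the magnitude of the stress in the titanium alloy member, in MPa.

Both members must finish at the same length. With the larger α, the titanium alloy tends to over-expand; the plates restrain it, putting the titanium alloy in compression and the invar in tension. With no external load the two internal forces are equal and opposite, magnitude P.
Setting the final lengths equal and cancelling L: (α₁ − α₂)ΔT = P/(A₁E₁) + P/(A₂E₂).
|α₁ − α₂|·ΔT = 7.4×10⁻⁶ × 153 = 0.001132.
1/(A₁E₁) + 1/(A₂E₂) = 1/(1450×141×10³) + 1/(195×119×10³) = 4.799×10⁻⁸ N⁻¹.
So P = 0.001132 / 4.799×10⁻⁸ = 23.59 kN.
σ_{titanium alloy} = P/A₂ = 23590/195 = 121 MPa, compressive.

σ ≈ 121 MPa (compressive)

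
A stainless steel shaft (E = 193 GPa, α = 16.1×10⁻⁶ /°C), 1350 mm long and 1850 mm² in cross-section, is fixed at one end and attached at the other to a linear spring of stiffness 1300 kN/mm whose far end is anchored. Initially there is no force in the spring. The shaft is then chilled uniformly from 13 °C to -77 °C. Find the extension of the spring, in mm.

δ ≈ 0.331 mm

The unrestrained thermal change is αΔT L = 16.1×10⁻⁶ × 90 × 1350 = 1.956 mm.
Let P be the tensile force in the spring. The shaft extends elastically by PL/(AE) and the spring stretches by P/k; together these equal δ_free.
P [ L/(AE) + 1/k ] = δ_free → P [ 1350/(1850×193×10³) + 1/(1300×10³) ] = 1.956.
P = 1.956 / 4.55×10⁻⁶ = 429900 N.
Spring extension = P/k = 429900/(1300×10³) = 0.3307 mm.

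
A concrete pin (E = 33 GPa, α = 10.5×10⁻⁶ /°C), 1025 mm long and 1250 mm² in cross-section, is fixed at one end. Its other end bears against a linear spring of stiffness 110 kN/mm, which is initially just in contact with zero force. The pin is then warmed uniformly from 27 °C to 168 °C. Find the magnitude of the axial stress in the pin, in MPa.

σ ≈ 35.8 MPa (compressive)

If the spring were absent the pin would lengthen by αΔT L = 10.5×10⁻⁶ × 141 × 1025 = 1.518 mm.
With a force P in the spring, the elastic change of the pin is PL/(AE) and that of the spring is P/k; compatibility requires their sum to equal δ_free.
So P = δ_free / [L/(AE) + 1/k] = 1.518 / [ 1025/(1250×33×10³) + 1/(110×10³) ].
P = 1.518 / 3.394×10⁻⁵ = 44710 N.
σ = P/A = 44710/1250 = 35.77 MPa.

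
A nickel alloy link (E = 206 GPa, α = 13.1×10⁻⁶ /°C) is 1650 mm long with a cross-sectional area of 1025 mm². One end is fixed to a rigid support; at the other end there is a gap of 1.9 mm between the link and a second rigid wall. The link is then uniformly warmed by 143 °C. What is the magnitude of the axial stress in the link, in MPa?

Unrestrained expansion: δ_free = αΔT L = 13.1×10⁻⁶ × 143 × 1650 = 3.091 mm.
After closing the 1.9 mm clearance, 3.091 − 1.9 = 1.191 mm of expansion remains to be suppressed by the wall.
So σ = E(δ_free − g)/L = 206×10³ × 1.191/1650 = 148.7 MPa.

σ ≈ 149 MPa (compressive)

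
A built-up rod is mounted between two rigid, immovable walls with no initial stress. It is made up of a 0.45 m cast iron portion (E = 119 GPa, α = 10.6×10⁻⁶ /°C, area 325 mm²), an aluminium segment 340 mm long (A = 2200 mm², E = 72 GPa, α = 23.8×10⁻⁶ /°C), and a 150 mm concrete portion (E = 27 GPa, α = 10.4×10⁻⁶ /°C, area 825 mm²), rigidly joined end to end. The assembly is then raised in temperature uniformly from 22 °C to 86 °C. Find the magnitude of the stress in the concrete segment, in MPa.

σ ≈ 54.5 MPa (compressive)

If the supports were absent, the total length change would be Σ αᵢΔT Lᵢ = 10.6×10⁻⁶×64×450 + 23.8×10⁻⁶×64×340 + 10.4×10⁻⁶×64×150 = 0.923 mm.
Since the ends are fixed, an axial force P builds up, equal in every segment, with P · Σ Lᵢ/(AᵢEᵢ) = δ_free.
The series flexibility is Σ Lᵢ/(AᵢEᵢ) = 450/(325×119×10³) + 340/(2200×72×10³) + 150/(825×27×10³) = 2.052×10⁻⁵ mm/N.
P = 0.923 / 2.052×10⁻⁵ = 44990 N = 44.99 kN, compressive.
σ_{concrete} = P / A = 44990 / 825 = 54.53 MPa.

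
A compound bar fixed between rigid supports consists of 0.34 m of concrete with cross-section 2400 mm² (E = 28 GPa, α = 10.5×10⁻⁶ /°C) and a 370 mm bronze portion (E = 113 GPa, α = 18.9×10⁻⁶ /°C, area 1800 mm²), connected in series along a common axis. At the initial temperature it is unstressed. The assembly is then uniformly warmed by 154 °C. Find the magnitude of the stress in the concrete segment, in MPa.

If the supports were absent, the total length change would be Σ αᵢΔT Lᵢ = 10.5×10⁻⁶×154×340 + 18.9×10⁻⁶×154×370 = 1.627 mm.
Since the ends are fixed, an axial force P builds up, equal in every segment, with P · Σ Lᵢ/(AᵢEᵢ) = δ_free.
The series flexibility is Σ Lᵢ/(AᵢEᵢ) = 340/(2400×28×10³) + 370/(1800×113×10³) = 6.879×10⁻⁶ mm/N.
P = 1.627 / 6.879×10⁻⁶ = 236500 N = 236.5 kN, compressive.
σ_{concrete} = P / A = 236500 / 2400 = 98.54 MPa.

σ ≈ 98.5 MPa (compressive)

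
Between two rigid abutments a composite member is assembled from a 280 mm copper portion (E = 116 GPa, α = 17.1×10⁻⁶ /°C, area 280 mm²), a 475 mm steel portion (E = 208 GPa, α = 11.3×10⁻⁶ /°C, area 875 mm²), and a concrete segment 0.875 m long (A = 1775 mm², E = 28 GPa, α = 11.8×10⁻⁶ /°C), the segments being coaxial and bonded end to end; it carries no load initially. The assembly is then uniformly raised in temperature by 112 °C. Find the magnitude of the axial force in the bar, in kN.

P ≈ 79.5 kN (compressive)

Free thermal expansion of the whole bar: Σ αᵢΔT Lᵢ = 17.1×10⁻⁶×112×280 + 11.3×10⁻⁶×112×475 + 11.8×10⁻⁶×112×875 = 2.294 mm.
Since the ends are fixed, an axial force P builds up, equal in every segment, with P · Σ Lᵢ/(AᵢEᵢ) = δ_free.
The series flexibility is Σ Lᵢ/(AᵢEᵢ) = 280/(280×116×10³) + 475/(875×208×10³) + 875/(1775×28×10³) = 2.884×10⁻⁵ mm/N.
P = 2.294 / 2.884×10⁻⁵ = 79550 N = 79.55 kN, compressive.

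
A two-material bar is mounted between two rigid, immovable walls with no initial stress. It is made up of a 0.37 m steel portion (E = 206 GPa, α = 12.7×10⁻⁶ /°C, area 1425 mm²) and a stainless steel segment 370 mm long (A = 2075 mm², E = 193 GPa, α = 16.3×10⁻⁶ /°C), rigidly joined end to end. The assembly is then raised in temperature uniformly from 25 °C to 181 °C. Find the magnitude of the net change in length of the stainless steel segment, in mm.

|ΔL| ≈ 0.233 mm

If the supports were absent, the total length change would be Σ αᵢΔT Lᵢ = 12.7×10⁻⁶×156×370 + 16.3×10⁻⁶×156×370 = 1.674 mm.
The walls prevent any net length change, so an axial force P (same in every segment) develops. Compatibility: P · Σ Lᵢ/(AᵢEᵢ) = δ_free.
The series flexibility is Σ Lᵢ/(AᵢEᵢ) = 370/(1425×206×10³) + 370/(2075×193×10³) = 2.184×10⁻⁶ mm/N.
Hence P = δ_free / Σ(L/AE) = 1.674/2.184×10⁻⁶ = 766.3 kN (compressive).
For the stainless steel segment, free thermal change = 16.3×10⁻⁶×156×370 = 0.9408 mm and elastic change from P = 766300×370/(2075×193×10³) = 0.708 mm; these oppose, so the net change is 0.233 mm (segment lengthens).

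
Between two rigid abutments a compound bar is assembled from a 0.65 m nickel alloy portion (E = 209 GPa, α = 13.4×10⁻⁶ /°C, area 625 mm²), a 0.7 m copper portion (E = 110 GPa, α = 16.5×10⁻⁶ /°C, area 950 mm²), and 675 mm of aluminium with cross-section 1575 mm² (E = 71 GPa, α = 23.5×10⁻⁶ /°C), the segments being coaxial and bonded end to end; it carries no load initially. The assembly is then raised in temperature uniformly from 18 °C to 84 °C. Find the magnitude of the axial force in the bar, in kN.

P ≈ 135 kN (compressive)

With the walls removed the bar would change length by δ_free = Σ αᵢΔT Lᵢ = 13.4×10⁻⁶×66×650 + 16.5×10⁻⁶×66×700 + 23.5×10⁻⁶×66×675 = 2.384 mm.
The rigid supports impose zero overall length change; the single axial force P common to all segments must satisfy P Σ Lᵢ/(AᵢEᵢ) = δ_free.
Σ Lᵢ/(AᵢEᵢ) = 650/(625×209×10³) + 700/(950×110×10³) + 675/(1575×71×10³) = 1.771×10⁻⁵ mm/N.
P = 2.384 / 1.771×10⁻⁵ = 134600 N = 134.6 kN, compressive.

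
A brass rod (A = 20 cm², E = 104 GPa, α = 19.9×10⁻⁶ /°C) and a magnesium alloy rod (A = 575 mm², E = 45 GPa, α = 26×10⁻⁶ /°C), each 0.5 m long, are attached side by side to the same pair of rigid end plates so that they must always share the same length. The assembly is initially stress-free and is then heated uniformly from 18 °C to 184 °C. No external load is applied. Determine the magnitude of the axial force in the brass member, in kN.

Equilibrium of a rigid end plate with no external load gives equal and opposite internal forces ±P in the two members. Since α_{magnesium alloy} > α_{brass}, heating drives the magnesium alloy into compression and the brass into tension.
Equating the net (thermal + elastic) strains gives |α₁ − α₂|·ΔT = P·[1/(A₁E₁) + 1/(A₂E₂)].
|α₁ − α₂|·ΔT = 6.1×10⁻⁶ × 166 = 0.001013.
1/(A₁E₁) + 1/(A₂E₂) = 1/(2000×104×10³) + 1/(575×45×10³) = 4.346×10⁻⁸ N⁻¹.
So P = 0.001013 / 4.346×10⁻⁸ = 23.3 kN.

P ≈ 23.3 kN (tensile in the brass)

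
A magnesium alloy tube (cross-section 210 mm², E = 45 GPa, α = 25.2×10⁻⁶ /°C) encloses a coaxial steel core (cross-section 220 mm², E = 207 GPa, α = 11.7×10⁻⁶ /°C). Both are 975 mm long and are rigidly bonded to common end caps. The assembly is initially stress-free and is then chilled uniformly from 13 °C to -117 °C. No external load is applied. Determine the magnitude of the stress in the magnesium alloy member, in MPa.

σ ≈ 65.4 MPa (tensile)

Equilibrium of a rigid end plate with no external load gives equal and opposite internal forces ±P in the two members. Since α_{magnesium alloy} > α_{steel}, cooling drives the magnesium alloy into tension and the steel into compression.
Setting the final lengths equal and cancelling L: (α₁ − α₂)ΔT = P/(A₁E₁) + P/(A₂E₂).
|α₁ − α₂|·ΔT = 13.5×10⁻⁶ × 130 = 0.001755.
1/(A₁E₁) + 1/(A₂E₂) = 1/(210×45×10³) + 1/(220×207×10³) = 1.278×10⁻⁷ N⁻¹.
So P = 0.001755 / 1.278×10⁻⁷ = 13.73 kN.
σ_{magnesium alloy} = P/A₁ = 13730/210 = 65.4 MPa, tensile.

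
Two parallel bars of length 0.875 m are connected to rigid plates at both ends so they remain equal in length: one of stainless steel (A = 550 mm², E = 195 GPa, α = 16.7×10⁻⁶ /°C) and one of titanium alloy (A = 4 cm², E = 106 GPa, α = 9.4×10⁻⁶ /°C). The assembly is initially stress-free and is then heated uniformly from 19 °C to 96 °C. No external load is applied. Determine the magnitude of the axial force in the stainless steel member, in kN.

The stainless steel has the larger α, so on heating it would change length more than the titanium alloy if both were free. The rigid plates force a common final length, so the stainless steel is put into compression and the titanium alloy into tension, with equal and opposite forces P (no external load).
Compatibility of the two members (thermal + elastic change equal): (α₁ − α₂)ΔT = P·[1/(A₁E₁) + 1/(A₂E₂)].
|α₁ − α₂|·ΔT = 7.3×10⁻⁶ × 77 = 0.0005621.
1/(A₁E₁) + 1/(A₂E₂) = 1/(550×195×10³) + 1/(400×106×10³) = 3.291×10⁻⁸ N⁻¹.
P = 0.0005621 / 3.291×10⁻⁸ = 17080 N = 17.08 kN.

P ≈ 17.1 kN (compressive in the stainless steel)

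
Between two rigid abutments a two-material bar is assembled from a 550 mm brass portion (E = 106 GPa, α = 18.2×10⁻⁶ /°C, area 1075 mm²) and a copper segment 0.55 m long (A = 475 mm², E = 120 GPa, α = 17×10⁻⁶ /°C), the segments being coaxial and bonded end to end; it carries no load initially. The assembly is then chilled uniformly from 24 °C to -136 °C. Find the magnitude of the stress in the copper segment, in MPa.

With the walls removed the bar would change length by δ_free = Σ αᵢΔT Lᵢ = 18.2×10⁻⁶×160×550 + 17×10⁻⁶×160×550 = 3.098 mm.
The rigid supports impose zero overall length change; the single axial force P common to all segments must satisfy P Σ Lᵢ/(AᵢEᵢ) = δ_free.
The series flexibility is Σ Lᵢ/(AᵢEᵢ) = 550/(1075×106×10³) + 550/(475×120×10³) = 1.448×10⁻⁵ mm/N.
P = 3.098 / 1.448×10⁻⁵ = 214000 N = 214 kN, tensile.
σ_{copper} = P / A = 214000 / 475 = 450.5 MPa.

σ ≈ 450 MPa (tensile)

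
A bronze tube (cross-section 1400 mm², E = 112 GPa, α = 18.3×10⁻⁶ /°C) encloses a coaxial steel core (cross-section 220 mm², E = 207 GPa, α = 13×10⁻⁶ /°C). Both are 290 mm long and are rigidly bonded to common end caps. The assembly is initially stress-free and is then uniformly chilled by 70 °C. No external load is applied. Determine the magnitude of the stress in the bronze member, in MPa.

σ ≈ 9.35 MPa (tensile)

The bronze has the larger α, so on cooling it would change length more than the steel if both were free. The rigid plates force a common final length, so the bronze is put into tension and the steel into compression, with equal and opposite forces P (no external load).
Compatibility of the two members (thermal + elastic change equal): (α₁ − α₂)ΔT = P·[1/(A₁E₁) + 1/(A₂E₂)].
|α₁ − α₂|·ΔT = 5.3×10⁻⁶ × 70 = 0.000371.
1/(A₁E₁) + 1/(A₂E₂) = 1/(1400×112×10³) + 1/(220×207×10³) = 2.834×10⁻⁸ N⁻¹.
P = 0.000371 / 2.834×10⁻⁸ = 13090 N = 13.09 kN.
σ_{bronze} = P/A₁ = 13090/1400 = 9.352 MPa, tensile.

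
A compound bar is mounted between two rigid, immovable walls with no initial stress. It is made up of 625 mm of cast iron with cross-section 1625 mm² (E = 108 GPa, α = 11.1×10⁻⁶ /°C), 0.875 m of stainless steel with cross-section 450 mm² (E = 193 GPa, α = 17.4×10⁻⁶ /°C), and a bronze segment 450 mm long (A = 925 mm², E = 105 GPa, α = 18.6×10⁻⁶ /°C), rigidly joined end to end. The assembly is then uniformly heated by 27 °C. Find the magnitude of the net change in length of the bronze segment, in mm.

With the walls removed the bar would change length by δ_free = Σ αᵢΔT Lᵢ = 11.1×10⁻⁶×27×625 + 17.4×10⁻⁶×27×875 + 18.6×10⁻⁶×27×450 = 0.8244 mm.
The walls prevent any net length change, so an axial force P (same in every segment) develops. Compatibility: P · Σ Lᵢ/(AᵢEᵢ) = δ_free.
Σ Lᵢ/(AᵢEᵢ) = 625/(1625×108×10³) + 875/(450×193×10³) + 450/(925×105×10³) = 1.827×10⁻⁵ mm/N.
P = 0.8244 / 1.827×10⁻⁵ = 45120 N = 45.12 kN, compressive.
For the bronze segment, free thermal change = 18.6×10⁻⁶×27×450 = 0.226 mm and elastic change from P = 45120×450/(925×105×10³) = 0.2091 mm; these oppose, so the net change is 0.0169 mm (segment lengthens).

|ΔL| ≈ 0.0169 mm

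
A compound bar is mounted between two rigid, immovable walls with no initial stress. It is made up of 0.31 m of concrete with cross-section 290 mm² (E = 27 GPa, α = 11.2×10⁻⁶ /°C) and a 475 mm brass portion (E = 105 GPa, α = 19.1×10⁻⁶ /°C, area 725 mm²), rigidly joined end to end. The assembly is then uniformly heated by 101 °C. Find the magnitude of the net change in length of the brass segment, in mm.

|ΔL| ≈ 0.744 mm

Free thermal expansion of the whole bar: Σ αᵢΔT Lᵢ = 11.2×10⁻⁶×101×310 + 19.1×10⁻⁶×101×475 = 1.267 mm.
Since the ends are fixed, an axial force P builds up, equal in every segment, with P · Σ Lᵢ/(AᵢEᵢ) = δ_free.
The series flexibility is Σ Lᵢ/(AᵢEᵢ) = 310/(290×27×10³) + 475/(725×105×10³) = 4.583×10⁻⁵ mm/N.
Hence P = δ_free / Σ(L/AE) = 1.267/4.583×10⁻⁵ = 27.64 kN (compressive).
For the brass segment, free thermal change = 19.1×10⁻⁶×101×475 = 0.9163 mm and elastic change from P = 27640×475/(725×105×10³) = 0.1725 mm; these oppose, so the net change is 0.744 mm (segment lengthens).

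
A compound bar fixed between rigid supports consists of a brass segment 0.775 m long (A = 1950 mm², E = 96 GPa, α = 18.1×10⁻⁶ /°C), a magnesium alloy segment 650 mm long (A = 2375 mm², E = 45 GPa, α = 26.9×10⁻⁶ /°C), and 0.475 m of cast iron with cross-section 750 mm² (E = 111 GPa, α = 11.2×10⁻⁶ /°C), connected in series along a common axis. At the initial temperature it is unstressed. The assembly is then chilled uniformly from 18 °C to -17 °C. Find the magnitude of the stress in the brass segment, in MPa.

With the walls removed the bar would change length by δ_free = Σ αᵢΔT Lᵢ = 18.1×10⁻⁶×35×775 + 26.9×10⁻⁶×35×650 + 11.2×10⁻⁶×35×475 = 1.289 mm.
Since the ends are fixed, an axial force P builds up, equal in every segment, with P · Σ Lᵢ/(AᵢEᵢ) = δ_free.
The series flexibility is Σ Lᵢ/(AᵢEᵢ) = 775/(1950×96×10³) + 650/(2375×45×10³) + 475/(750×111×10³) = 1.593×10⁻⁵ mm/N.
Hence P = δ_free / Σ(L/AE) = 1.289/1.593×10⁻⁵ = 80.94 kN (tensile).
σ_{brass} = P / A = 80940 / 1950 = 41.51 MPa.

σ ≈ 41.5 MPa (tensile)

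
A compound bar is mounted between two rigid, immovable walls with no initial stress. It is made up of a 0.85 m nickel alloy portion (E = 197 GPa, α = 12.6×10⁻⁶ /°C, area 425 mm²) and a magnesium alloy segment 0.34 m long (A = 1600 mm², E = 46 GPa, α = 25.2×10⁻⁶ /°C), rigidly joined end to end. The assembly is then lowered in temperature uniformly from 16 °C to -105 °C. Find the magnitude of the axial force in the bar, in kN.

Free thermal contraction of the whole bar: Σ αᵢΔT Lᵢ = 12.6×10⁻⁶×121×850 + 25.2×10⁻⁶×121×340 = 2.333 mm.
The rigid supports impose zero overall length change; the single axial force P common to all segments must satisfy P Σ Lᵢ/(AᵢEᵢ) = δ_free.
The series flexibility is Σ Lᵢ/(AᵢEᵢ) = 850/(425×197×10³) + 340/(1600×46×10³) = 1.477×10⁻⁵ mm/N.
So P = 2.333 / 1.477×10⁻⁵ = 157.9 kN, tensile.

P ≈ 158 kN (tensile)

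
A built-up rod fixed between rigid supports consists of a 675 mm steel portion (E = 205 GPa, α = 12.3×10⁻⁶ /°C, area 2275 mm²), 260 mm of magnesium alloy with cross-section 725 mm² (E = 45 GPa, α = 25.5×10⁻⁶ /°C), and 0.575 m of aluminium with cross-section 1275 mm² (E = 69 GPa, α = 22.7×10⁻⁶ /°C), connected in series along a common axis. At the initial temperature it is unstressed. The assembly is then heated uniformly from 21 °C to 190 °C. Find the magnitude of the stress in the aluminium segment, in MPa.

If the supports were absent, the total length change would be Σ αᵢΔT Lᵢ = 12.3×10⁻⁶×169×675 + 25.5×10⁻⁶×169×260 + 22.7×10⁻⁶×169×575 = 4.729 mm.
Since the ends are fixed, an axial force P builds up, equal in every segment, with P · Σ Lᵢ/(AᵢEᵢ) = δ_free.
The series flexibility is Σ Lᵢ/(AᵢEᵢ) = 675/(2275×205×10³) + 260/(725×45×10³) + 575/(1275×69×10³) = 1.595×10⁻⁵ mm/N.
P = 4.729 / 1.595×10⁻⁵ = 296500 N = 296.5 kN, compressive.
σ_{aluminium} = P / A = 296500 / 1275 = 232.5 MPa.

σ ≈ 233 MPa (compressive)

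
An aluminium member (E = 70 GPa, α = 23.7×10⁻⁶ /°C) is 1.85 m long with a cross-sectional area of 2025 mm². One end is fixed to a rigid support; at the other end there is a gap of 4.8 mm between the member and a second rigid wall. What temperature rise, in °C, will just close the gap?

Contact occurs when the free expansion equals the gap: αΔT L = 4.8 mm.
So ΔT = g/(αL) = 4.8/(23.7×10⁻⁶ × 1850) = 109.5 °C.

ΔT ≈ 109 °C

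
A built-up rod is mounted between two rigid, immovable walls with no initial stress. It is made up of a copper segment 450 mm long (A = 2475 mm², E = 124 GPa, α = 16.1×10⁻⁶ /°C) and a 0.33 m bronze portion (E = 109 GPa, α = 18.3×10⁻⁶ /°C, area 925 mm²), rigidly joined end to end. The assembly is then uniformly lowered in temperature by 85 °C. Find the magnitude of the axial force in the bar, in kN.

P ≈ 238 kN (tensile)

Free thermal contraction of the whole bar: Σ αᵢΔT Lᵢ = 16.1×10⁻⁶×85×450 + 18.3×10⁻⁶×85×330 = 1.129 mm.
The rigid supports impose zero overall length change; the single axial force P common to all segments must satisfy P Σ Lᵢ/(AᵢEᵢ) = δ_free.
The series flexibility is Σ Lᵢ/(AᵢEᵢ) = 450/(2475×124×10³) + 330/(925×109×10³) = 4.739×10⁻⁶ mm/N.
So P = 1.129 / 4.739×10⁻⁶ = 238.3 kN, tensile.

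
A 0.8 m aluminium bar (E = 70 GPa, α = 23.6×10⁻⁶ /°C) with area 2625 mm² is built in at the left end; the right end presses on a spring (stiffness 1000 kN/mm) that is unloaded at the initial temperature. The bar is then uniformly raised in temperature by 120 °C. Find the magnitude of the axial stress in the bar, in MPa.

σ ≈ 161 MPa (compressive)

Free thermal expansion: δ_free = αΔT L = 23.6×10⁻⁶ × 120 × 800 = 2.266 mm.
Let P be the compressive force at the spring. The bar shortens elastically by PL/(AE) and the spring compresses by P/k; together these equal δ_free.
P [ L/(AE) + 1/k ] = δ_free → P [ 800/(2625×70×10³) + 1/(1000×10³) ] = 2.266.
P = 2.266 / 5.354×10⁻⁶ = 423200 N.
σ = P/A = 423200/2625 = 161.2 MPa.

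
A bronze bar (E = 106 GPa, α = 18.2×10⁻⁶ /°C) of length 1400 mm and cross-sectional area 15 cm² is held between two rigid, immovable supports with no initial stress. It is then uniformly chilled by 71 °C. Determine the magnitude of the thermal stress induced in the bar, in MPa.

Because both ends are immovable the net strain is zero, and the suppressed thermal strain is αΔT = 18.2×10⁻⁶ × 71 = 1292.2×10⁻⁶.
The stress required to suppress this strain is σ = Eε = 106×10³ × 1292.2×10⁻⁶ = 137 MPa, tensile since the bar is trying to contract.

σ ≈ 137 MPa (tensile)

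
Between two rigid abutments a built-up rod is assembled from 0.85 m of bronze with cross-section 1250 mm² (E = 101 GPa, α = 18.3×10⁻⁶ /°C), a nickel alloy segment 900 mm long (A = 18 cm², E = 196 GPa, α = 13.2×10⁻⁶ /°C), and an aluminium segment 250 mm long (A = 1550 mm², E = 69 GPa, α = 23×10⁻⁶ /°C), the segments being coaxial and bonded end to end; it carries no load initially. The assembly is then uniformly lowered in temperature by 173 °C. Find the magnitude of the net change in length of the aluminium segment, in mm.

Free thermal contraction of the whole bar: Σ αᵢΔT Lᵢ = 18.3×10⁻⁶×173×850 + 13.2×10⁻⁶×173×900 + 23×10⁻⁶×173×250 = 5.741 mm.
Since the ends are fixed, an axial force P builds up, equal in every segment, with P · Σ Lᵢ/(AᵢEᵢ) = δ_free.
Σ Lᵢ/(AᵢEᵢ) = 850/(1250×101×10³) + 900/(1800×196×10³) + 250/(1550×69×10³) = 1.162×10⁻⁵ mm/N.
So P = 5.741 / 1.162×10⁻⁵ = 494 kN, tensile.
For the aluminium segment, free thermal change = 23×10⁻⁶×173×250 = 0.9948 mm and elastic change from P = 494000×250/(1550×69×10³) = 1.155 mm; these oppose, so the net change is 0.16 mm (segment lengthens).

|ΔL| ≈ 0.16 mm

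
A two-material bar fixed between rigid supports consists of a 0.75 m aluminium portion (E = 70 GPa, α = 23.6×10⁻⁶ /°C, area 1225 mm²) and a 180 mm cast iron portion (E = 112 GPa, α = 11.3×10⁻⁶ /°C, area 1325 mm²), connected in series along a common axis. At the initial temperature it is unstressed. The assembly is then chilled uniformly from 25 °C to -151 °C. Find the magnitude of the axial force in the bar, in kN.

P ≈ 349 kN (tensile)

Free thermal contraction of the whole bar: Σ αᵢΔT Lᵢ = 23.6×10⁻⁶×176×750 + 11.3×10⁻⁶×176×180 = 3.473 mm.
The rigid supports impose zero overall length change; the single axial force P common to all segments must satisfy P Σ Lᵢ/(AᵢEᵢ) = δ_free.
Σ Lᵢ/(AᵢEᵢ) = 750/(1225×70×10³) + 180/(1325×112×10³) = 9.959×10⁻⁶ mm/N.
So P = 3.473 / 9.959×10⁻⁶ = 348.7 kN, tensile.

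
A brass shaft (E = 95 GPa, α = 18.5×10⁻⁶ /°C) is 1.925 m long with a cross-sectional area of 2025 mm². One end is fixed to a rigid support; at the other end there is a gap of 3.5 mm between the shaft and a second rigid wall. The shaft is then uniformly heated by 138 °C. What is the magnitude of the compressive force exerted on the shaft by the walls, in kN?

If the wall were absent the shaft would grow by αΔT L = 18.5×10⁻⁶ × 138 × 1925 = 4.915 mm.
After closing the 3.5 mm clearance, 4.915 − 3.5 = 1.415 mm of expansion remains to be suppressed by the wall.
Compatibility: PL/(AE) = 1.415 mm, so σ = P/A = E × (1.415/1925) = 69.81 MPa.
P = σA = 69.81 × 2025 = 141.4 kN.

P ≈ 141 kN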